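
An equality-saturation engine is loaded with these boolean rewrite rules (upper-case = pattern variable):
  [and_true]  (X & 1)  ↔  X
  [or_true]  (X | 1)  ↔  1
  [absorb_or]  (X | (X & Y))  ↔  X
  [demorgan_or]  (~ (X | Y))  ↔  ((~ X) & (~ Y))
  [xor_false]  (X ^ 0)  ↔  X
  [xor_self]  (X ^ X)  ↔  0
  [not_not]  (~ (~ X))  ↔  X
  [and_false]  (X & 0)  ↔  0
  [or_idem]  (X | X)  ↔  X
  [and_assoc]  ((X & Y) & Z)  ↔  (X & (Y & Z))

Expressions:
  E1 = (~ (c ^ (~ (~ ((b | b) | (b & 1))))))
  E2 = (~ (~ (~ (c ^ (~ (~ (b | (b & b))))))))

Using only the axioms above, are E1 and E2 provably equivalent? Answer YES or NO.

(1) (~ (~ ((b | b) | (b & 1))))  =[not_not →]=  ((b | b) | (b & 1))    ⊢ (~ (c ^ ((b | b) | (b & 1))))
(2) (b & 1)  =[and_true →]=  b    ⊢ (~ (c ^ ((b | b) | b)))
(3) (b | b)  =[or_idem →]=  b    ⊢ (~ (c ^ (b | b)))
(4) (b | b)  =[or_idem →]=  b    ⊢ (~ (c ^ b))
(5) b  =[absorb_or ←]=  (b | (b & b))    ⊢ (~ (c ^ (b | (b & b))))
(6) (b | (b & b))  =[not_not ←]=  (~ (~ (b | (b & b))))    ⊢ (~ (c ^ (~ (~ (b | (b & b))))))
(7) (~ (c ^ (~ (~ (b | (b & b))))))  =[not_not ←]=  (~ (~ (~ (c ^ (~ (~ (b | (b & b))))))))    ⊢ E2

YES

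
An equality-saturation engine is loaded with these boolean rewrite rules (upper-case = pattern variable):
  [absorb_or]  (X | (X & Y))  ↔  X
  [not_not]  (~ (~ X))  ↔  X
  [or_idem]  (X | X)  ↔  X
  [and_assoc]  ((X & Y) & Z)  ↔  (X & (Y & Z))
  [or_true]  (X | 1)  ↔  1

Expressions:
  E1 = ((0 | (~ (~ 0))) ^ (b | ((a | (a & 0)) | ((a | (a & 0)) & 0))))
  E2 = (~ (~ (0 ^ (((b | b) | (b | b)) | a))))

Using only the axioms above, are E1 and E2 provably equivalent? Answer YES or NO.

YES

(1) ((a | (a & 0)) | ((a | (a & 0)) & 0))  =[absorb_or →]=  (a | (a & 0))    ⊢ ((0 | (~ (~ 0))) ^ (b | (a | (a & 0))))
(2) (~ (~ 0))  =[not_not →]=  0    ⊢ ((0 | 0) ^ (b | (a | (a & 0))))
(3) (0 | 0)  =[or_idem →]=  0    ⊢ (0 ^ (b | (a | (a & 0))))
(4) (a | (a & 0))  =[absorb_or →]=  a    ⊢ (0 ^ (b | a))
(5) (0 ^ (b | a))  =[not_not ←]=  (~ (~ (0 ^ (b | a))))
(6) b  =[or_idem ←]=  (b | b)    ⊢ (~ (~ (0 ^ ((b | b) | a))))
(7) (b | b)  =[or_idem ←]=  ((b | b) | (b | b))    ⊢ E2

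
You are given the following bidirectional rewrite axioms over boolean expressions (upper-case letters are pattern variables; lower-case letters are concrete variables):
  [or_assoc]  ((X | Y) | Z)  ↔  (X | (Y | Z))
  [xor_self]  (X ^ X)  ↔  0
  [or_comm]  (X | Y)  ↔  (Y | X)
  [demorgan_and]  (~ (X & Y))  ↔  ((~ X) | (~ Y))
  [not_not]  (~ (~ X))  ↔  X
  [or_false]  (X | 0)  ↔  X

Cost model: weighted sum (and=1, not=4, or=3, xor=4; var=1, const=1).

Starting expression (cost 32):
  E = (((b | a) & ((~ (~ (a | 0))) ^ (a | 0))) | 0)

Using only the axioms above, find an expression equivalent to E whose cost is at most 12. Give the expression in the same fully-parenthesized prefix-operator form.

(1) (~ (~ (a | 0)))  =[not_not →]=  (a | 0)    ⊢ (((b | a) & ((a | 0) ^ (a | 0))) | 0)
(2) (a | 0)  =[or_false →]=  a    ⊢ (((b | a) & ((a | 0) ^ a)) | 0)
(3) (a | 0)  =[or_false →]=  a    ⊢ (((b | a) & (a ^ a)) | 0)
(4) (((b | a) & (a ^ a)) | 0)  =[or_false →]=  ((b | a) & (a ^ a))    ⊢ cost 12, within 12

((b | a) & (a ^ a))   [cost 12]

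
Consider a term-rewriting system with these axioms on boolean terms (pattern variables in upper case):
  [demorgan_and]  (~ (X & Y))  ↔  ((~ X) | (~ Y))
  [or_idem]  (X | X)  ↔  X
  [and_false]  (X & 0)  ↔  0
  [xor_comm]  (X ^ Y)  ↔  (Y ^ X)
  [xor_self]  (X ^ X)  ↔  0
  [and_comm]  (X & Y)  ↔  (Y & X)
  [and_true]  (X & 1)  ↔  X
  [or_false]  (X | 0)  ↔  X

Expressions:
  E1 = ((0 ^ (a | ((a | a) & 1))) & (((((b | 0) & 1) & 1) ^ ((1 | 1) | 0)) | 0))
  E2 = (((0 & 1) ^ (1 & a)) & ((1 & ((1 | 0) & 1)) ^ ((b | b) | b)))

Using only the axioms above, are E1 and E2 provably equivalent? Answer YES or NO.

YES

(1) (((b | 0) & 1) & 1)  =[and_true →]=  ((b | 0) & 1)    ⊢ ((0 ^ (a | ((a | a) & 1))) & ((((b | 0) & 1) ^ ((1 | 1) | 0)) | 0))
(2) (a | a)  =[or_idem →]=  a    ⊢ ((0 ^ (a | (a & 1))) & ((((b | 0) & 1) ^ ((1 | 1) | 0)) | 0))
(3) ((1 | 1) | 0)  =[or_false →]=  (1 | 1)    ⊢ ((0 ^ (a | (a & 1))) & ((((b | 0) & 1) ^ (1 | 1)) | 0))
(4) ((b | 0) & 1)  =[and_true →]=  (b | 0)    ⊢ ((0 ^ (a | (a & 1))) & (((b | 0) ^ (1 | 1)) | 0))
(5) (b | 0)  =[or_false →]=  b    ⊢ ((0 ^ (a | (a & 1))) & ((b ^ (1 | 1)) | 0))
(6) (1 | 1)  =[or_idem →]=  1    ⊢ ((0 ^ (a | (a & 1))) & ((b ^ 1) | 0))
(7) ((b ^ 1) | 0)  =[or_false →]=  (b ^ 1)    ⊢ ((0 ^ (a | (a & 1))) & (b ^ 1))
(8) (a & 1)  =[and_true →]=  a    ⊢ ((0 ^ (a | a)) & (b ^ 1))
(9) (b ^ 1)  =[xor_comm →]=  (1 ^ b)    ⊢ ((0 ^ (a | a)) & (1 ^ b))
(10) (a | a)  =[or_idem →]=  a    ⊢ ((0 ^ a) & (1 ^ b))
(11) a  =[and_true ←]=  (a & 1)    ⊢ ((0 ^ (a & 1)) & (1 ^ b))
(12) 1  =[and_true ←]=  (1 & 1)    ⊢ ((0 ^ (a & 1)) & ((1 & 1) ^ b))
(13) 0  =[and_true ←]=  (0 & 1)    ⊢ (((0 & 1) ^ (a & 1)) & ((1 & 1) ^ b))
(14) (a & 1)  =[and_comm →]=  (1 & a)    ⊢ (((0 & 1) ^ (1 & a)) & ((1 & 1) ^ b))
(15) b  =[or_idem ←]=  (b | b)    ⊢ (((0 & 1) ^ (1 & a)) & ((1 & 1) ^ (b | b)))
(16) 1  =[or_false ←]=  (1 | 0)    ⊢ (((0 & 1) ^ (1 & a)) & ((1 & (1 | 0)) ^ (b | b)))
(17) b  =[or_idem ←]=  (b | b)    ⊢ (((0 & 1) ^ (1 & a)) & ((1 & (1 | 0)) ^ ((b | b) | b)))
(18) (1 | 0)  =[and_true ←]=  ((1 | 0) & 1)    ⊢ E2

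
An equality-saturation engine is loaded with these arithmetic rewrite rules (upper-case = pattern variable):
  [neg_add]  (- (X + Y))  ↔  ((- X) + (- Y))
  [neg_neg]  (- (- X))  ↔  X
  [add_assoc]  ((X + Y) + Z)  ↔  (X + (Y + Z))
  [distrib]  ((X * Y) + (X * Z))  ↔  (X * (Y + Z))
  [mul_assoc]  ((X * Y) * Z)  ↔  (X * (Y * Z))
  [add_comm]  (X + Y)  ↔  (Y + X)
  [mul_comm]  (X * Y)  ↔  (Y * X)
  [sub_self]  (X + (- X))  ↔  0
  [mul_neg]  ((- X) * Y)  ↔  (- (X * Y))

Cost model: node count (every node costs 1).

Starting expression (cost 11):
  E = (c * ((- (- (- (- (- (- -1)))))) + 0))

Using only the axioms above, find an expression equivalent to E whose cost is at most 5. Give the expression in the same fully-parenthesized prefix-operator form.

step 1: neg_neg (→) rewrites (- (- (- (- (- (- -1)))))) into (- (- (- (- -1)))), now (c * ((- (- (- (- -1)))) + 0))
step 2: neg_neg (→) rewrites (- (- (- -1))) into (- -1), now (c * ((- (- -1)) + 0))
step 3: neg_neg (→) rewrites (- (- -1)) into -1, reaching cost 5 (bound 5)

(c * (-1 + 0))   [cost 5]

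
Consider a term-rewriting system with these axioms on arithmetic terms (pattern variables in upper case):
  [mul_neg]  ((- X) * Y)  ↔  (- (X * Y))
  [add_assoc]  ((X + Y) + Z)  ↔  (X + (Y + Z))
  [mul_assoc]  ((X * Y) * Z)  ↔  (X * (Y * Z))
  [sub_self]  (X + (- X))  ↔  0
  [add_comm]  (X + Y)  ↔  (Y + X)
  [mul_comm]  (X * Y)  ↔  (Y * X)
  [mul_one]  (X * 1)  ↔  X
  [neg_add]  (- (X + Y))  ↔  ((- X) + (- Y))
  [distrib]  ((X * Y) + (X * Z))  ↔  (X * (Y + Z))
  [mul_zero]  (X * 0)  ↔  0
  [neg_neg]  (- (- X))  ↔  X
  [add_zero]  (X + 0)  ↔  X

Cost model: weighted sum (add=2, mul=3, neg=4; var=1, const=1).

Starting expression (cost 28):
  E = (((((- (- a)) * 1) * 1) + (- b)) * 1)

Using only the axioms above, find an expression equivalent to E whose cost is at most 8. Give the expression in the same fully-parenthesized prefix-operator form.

(a + (- b))   [cost 8]

(1) (((- (- a)) * 1) * 1)  =[mul_one →]=  ((- (- a)) * 1)    ⊢ ((((- (- a)) * 1) + (- b)) * 1)
(2) ((- (- a)) * 1)  =[mul_one →]=  (- (- a))    ⊢ (((- (- a)) + (- b)) * 1)
(3) (- (- a))  =[neg_neg →]=  a    ⊢ ((a + (- b)) * 1)
(4) ((a + (- b)) * 1)  =[mul_one →]=  (a + (- b))    ⊢ cost 8, within 8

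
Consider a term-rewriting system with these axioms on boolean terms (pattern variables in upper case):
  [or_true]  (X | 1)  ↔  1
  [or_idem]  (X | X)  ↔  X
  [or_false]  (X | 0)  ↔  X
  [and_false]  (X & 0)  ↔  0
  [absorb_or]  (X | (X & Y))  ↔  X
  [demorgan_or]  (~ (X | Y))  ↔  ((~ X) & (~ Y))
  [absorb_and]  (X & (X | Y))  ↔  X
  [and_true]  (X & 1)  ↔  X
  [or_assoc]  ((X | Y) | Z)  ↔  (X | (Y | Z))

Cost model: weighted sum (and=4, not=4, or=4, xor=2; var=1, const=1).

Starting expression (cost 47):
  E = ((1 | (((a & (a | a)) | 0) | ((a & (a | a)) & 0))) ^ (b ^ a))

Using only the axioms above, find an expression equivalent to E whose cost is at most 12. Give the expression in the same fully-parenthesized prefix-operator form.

((1 | a) ^ (b ^ a))   [cost 12]

step 1: or_false (→) rewrites ((a & (a | a)) | 0) into (a & (a | a)), now ((1 | ((a & (a | a)) | ((a & (a | a)) & 0))) ^ (b ^ a))
step 2: absorb_or (→) rewrites ((a & (a | a)) | ((a & (a | a)) & 0)) into (a & (a | a)), now ((1 | (a & (a | a))) ^ (b ^ a))
step 3: absorb_and (→) rewrites (a & (a | a)) into a, reaching cost 12 (bound 12)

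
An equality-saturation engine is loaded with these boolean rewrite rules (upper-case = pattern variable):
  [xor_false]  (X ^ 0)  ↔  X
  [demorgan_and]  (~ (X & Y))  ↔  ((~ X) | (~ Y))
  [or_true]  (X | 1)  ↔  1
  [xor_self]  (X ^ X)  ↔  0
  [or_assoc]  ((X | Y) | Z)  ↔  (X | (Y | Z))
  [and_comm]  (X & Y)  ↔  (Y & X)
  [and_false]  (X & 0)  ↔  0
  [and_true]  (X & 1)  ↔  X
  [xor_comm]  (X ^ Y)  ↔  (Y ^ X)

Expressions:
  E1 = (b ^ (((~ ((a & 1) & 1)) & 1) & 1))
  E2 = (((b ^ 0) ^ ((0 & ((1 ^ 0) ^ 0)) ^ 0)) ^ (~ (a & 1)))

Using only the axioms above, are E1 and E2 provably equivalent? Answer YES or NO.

1. [and_true →] ((~ ((a & 1) & 1)) & 1)  →  (~ ((a & 1) & 1));  E1 = (b ^ ((~ ((a & 1) & 1)) & 1))
2. [and_true →] ((a & 1) & 1)  →  (a & 1);  E1 = (b ^ ((~ (a & 1)) & 1))
3. [and_true →] ((~ (a & 1)) & 1)  →  (~ (a & 1));  E1 = (b ^ (~ (a & 1)))
4. [xor_false ←] b  →  (b ^ 0);  E1 = ((b ^ 0) ^ (~ (a & 1)))
5. [and_true ←] 0  →  (0 & 1);  E1 = ((b ^ (0 & 1)) ^ (~ (a & 1)))
6. [xor_false ←] 1  →  (1 ^ 0);  E1 = ((b ^ (0 & (1 ^ 0))) ^ (~ (a & 1)))
7. [xor_false ←] b  →  (b ^ 0);  E1 = (((b ^ 0) ^ (0 & (1 ^ 0))) ^ (~ (a & 1)))
8. [xor_false ←] (1 ^ 0)  →  ((1 ^ 0) ^ 0);  E1 = (((b ^ 0) ^ (0 & ((1 ^ 0) ^ 0))) ^ (~ (a & 1)))
9. [xor_false ←] (0 & ((1 ^ 0) ^ 0))  →  ((0 & ((1 ^ 0) ^ 0)) ^ 0);  this is E2

YES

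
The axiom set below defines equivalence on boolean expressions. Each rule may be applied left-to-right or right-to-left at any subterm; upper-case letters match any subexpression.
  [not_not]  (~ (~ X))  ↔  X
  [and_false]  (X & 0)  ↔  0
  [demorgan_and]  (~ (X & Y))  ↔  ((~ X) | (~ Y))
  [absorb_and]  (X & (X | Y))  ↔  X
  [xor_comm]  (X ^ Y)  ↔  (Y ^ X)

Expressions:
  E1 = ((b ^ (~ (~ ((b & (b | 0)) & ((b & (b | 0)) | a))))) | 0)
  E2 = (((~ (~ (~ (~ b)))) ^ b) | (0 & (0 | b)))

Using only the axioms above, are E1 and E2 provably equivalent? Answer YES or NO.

YES

(1) (~ (~ ((b & (b | 0)) & ((b & (b | 0)) | a))))  =[not_not →]=  ((b & (b | 0)) & ((b & (b | 0)) | a))    ⊢ ((b ^ ((b & (b | 0)) & ((b & (b | 0)) | a))) | 0)
(2) ((b & (b | 0)) & ((b & (b | 0)) | a))  =[absorb_and →]=  (b & (b | 0))    ⊢ ((b ^ (b & (b | 0))) | 0)
(3) (b & (b | 0))  =[absorb_and →]=  b    ⊢ ((b ^ b) | 0)
(4) b  =[not_not ←]=  (~ (~ b))    ⊢ (((~ (~ b)) ^ b) | 0)
(5) 0  =[absorb_and ←]=  (0 & (0 | b))    ⊢ (((~ (~ b)) ^ b) | (0 & (0 | b)))
(6) (~ (~ b))  =[not_not ←]=  (~ (~ (~ (~ b))))    ⊢ E2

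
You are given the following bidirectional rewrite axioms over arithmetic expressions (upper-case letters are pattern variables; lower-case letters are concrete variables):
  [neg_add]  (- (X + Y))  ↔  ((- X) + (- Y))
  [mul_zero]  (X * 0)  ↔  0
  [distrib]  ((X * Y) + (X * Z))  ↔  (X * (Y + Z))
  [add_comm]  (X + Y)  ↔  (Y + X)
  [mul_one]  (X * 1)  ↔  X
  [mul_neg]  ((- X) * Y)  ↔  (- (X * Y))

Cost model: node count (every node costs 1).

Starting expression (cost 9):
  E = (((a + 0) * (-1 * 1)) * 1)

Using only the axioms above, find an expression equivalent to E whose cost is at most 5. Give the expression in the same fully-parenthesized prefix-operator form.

step 1: mul_one (→) rewrites (-1 * 1) into -1, now (((a + 0) * -1) * 1)
step 2: mul_one (→) rewrites (((a + 0) * -1) * 1) into ((a + 0) * -1), reaching cost 5 (bound 5)

((a + 0) * -1)   [cost 5]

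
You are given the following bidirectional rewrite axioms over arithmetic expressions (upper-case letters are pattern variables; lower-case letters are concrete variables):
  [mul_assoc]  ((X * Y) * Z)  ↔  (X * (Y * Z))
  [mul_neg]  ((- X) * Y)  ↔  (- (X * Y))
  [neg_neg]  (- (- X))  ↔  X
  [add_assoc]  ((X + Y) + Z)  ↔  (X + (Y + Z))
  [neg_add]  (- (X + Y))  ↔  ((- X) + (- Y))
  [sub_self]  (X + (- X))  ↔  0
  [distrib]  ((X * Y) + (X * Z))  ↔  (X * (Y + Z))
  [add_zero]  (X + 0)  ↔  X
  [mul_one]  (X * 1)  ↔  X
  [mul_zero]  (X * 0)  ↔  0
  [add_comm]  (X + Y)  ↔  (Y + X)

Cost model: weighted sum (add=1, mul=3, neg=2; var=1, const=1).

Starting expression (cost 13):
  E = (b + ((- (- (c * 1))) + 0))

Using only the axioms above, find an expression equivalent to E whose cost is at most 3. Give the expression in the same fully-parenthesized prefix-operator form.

step 1: mul_one (→) rewrites (c * 1) into c, now (b + ((- (- c)) + 0))
step 2: neg_neg (→) rewrites (- (- c)) into c, now (b + (c + 0))
step 3: add_zero (→) rewrites (c + 0) into c, reaching cost 3 (bound 3)

(b + c)   [cost 3]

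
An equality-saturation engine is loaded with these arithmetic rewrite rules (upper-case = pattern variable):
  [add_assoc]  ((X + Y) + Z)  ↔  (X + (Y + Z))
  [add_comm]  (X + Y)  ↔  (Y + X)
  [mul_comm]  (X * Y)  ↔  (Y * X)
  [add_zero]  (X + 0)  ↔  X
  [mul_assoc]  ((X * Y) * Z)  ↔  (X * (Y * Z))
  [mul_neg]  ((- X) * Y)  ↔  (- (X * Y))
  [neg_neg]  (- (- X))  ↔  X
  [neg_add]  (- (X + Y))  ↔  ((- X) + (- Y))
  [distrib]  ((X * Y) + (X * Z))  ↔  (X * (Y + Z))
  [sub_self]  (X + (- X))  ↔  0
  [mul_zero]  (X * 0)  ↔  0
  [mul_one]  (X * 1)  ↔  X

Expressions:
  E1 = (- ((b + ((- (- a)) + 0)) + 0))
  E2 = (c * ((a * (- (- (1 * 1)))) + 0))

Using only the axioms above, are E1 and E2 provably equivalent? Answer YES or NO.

NO

All listed rules preserve value, hence provable equivalence implies equal values everywhere; look for a separating assignment.
a=0, b=1, c=0 gives E1 ↦ -1, E2 ↦ 0; values differ ⇒ not provably equivalent.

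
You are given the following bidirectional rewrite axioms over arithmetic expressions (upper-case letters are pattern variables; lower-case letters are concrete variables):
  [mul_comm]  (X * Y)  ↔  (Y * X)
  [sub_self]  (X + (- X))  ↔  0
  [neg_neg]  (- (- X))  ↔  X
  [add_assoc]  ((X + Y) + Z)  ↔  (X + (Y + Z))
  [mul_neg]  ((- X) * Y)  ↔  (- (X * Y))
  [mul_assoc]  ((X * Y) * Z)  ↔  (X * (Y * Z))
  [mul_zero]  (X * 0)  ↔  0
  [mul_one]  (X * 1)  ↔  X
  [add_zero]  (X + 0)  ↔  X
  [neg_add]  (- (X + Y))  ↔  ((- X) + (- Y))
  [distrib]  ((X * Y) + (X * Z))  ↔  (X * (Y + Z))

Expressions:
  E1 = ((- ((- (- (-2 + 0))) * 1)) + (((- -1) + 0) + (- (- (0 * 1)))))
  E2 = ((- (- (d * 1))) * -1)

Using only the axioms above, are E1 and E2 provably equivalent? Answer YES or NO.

Every axiom is a valid identity, so a rewrite proof would force E1 and E2 to agree under every assignment.
At d=0: E1 = 3 but E2 = 0; they differ, so no derivation exists.

NO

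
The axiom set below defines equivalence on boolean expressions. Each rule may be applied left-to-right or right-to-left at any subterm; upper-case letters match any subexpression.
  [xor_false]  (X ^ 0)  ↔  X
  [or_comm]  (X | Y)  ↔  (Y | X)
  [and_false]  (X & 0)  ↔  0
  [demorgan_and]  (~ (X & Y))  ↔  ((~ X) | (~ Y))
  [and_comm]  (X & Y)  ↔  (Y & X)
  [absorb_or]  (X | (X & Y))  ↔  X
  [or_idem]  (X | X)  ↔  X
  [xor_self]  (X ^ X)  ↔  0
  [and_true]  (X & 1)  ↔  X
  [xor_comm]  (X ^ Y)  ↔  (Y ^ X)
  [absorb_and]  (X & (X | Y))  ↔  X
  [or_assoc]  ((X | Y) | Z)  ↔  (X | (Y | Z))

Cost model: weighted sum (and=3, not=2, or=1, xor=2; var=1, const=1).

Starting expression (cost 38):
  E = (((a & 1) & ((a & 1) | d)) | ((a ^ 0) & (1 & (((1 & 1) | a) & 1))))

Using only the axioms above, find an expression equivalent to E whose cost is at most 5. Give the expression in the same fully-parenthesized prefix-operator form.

1. [and_true →] (((1 & 1) | a) & 1)  →  ((1 & 1) | a);  E = (((a & 1) & ((a & 1) | d)) | ((a ^ 0) & (1 & ((1 & 1) | a))))
2. [and_true →] (1 & 1)  →  1;  E = (((a & 1) & ((a & 1) | d)) | ((a ^ 0) & (1 & (1 | a))))
3. [absorb_and →] ((a & 1) & ((a & 1) | d))  →  (a & 1);  E = ((a & 1) | ((a ^ 0) & (1 & (1 | a))))
4. [xor_false →] (a ^ 0)  →  a;  E = ((a & 1) | (a & (1 & (1 | a))))
5. [absorb_and →] (1 & (1 | a))  →  1;  E = ((a & 1) | (a & 1))
6. [or_idem →] ((a & 1) | (a & 1))  →  (a & 1);  cost 5 ≤ 5, done

(a & 1)   [cost 5]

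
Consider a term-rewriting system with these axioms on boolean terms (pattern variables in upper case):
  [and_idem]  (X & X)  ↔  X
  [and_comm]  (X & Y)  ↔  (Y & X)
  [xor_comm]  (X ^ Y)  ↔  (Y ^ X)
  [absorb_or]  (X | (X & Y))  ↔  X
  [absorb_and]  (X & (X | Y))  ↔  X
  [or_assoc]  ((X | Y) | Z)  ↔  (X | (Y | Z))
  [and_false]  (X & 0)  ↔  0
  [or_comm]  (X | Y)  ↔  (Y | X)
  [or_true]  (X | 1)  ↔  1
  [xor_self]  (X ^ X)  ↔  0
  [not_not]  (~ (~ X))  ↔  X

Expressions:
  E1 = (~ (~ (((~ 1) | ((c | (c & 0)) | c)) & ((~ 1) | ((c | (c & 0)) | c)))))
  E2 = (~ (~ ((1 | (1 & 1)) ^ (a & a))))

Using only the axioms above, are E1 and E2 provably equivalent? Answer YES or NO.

NO

All listed rules preserve value, hence provable equivalence implies equal values everywhere; look for a separating assignment.
a=0, c=0 gives E1 ↦ 0, E2 ↦ 1; values differ ⇒ not provably equivalent.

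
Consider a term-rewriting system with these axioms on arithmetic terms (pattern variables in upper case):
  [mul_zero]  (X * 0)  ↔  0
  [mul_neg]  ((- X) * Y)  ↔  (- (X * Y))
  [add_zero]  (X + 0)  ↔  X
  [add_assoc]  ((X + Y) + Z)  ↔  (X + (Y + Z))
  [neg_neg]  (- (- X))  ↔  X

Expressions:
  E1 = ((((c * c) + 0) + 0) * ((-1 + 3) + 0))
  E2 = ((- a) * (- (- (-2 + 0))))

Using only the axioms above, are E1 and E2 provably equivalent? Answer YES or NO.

NO

All listed rules preserve value, hence provable equivalence implies equal values everywhere; look for a separating assignment.
a=0, c=1 gives E1 ↦ 2, E2 ↦ 0; values differ ⇒ not provably equivalent.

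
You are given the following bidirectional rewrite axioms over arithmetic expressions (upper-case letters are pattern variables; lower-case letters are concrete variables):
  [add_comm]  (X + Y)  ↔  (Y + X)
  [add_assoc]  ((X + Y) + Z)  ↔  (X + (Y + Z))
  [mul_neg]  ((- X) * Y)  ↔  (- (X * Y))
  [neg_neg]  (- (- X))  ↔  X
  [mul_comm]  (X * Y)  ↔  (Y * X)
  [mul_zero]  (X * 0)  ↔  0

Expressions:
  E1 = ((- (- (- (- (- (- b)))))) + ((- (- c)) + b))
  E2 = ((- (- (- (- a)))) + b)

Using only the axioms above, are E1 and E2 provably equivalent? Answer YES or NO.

NO

The axioms are sound identities: if E1 ↔* E2 then E1 and E2 evaluate identically under any assignment.
Under a=0, b=0, c=1: E1 evaluates to 1, E2 to 0. Distinct ⇒ no rewrite sequence connects them.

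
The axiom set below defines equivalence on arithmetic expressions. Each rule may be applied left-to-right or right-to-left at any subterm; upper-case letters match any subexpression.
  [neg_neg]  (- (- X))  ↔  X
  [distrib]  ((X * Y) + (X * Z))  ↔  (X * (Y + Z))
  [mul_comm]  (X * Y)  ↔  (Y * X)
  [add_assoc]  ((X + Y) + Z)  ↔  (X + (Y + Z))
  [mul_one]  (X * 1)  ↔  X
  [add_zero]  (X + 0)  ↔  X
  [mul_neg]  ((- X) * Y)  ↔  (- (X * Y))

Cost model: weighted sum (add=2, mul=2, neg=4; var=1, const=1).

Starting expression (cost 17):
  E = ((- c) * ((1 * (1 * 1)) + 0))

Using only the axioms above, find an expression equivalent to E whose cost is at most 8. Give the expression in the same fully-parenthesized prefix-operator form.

((- c) * 1)   [cost 8]

(1) (1 * 1)  =[mul_one →]=  1    ⊢ ((- c) * ((1 * 1) + 0))
(2) ((1 * 1) + 0)  =[add_zero →]=  (1 * 1)    ⊢ ((- c) * (1 * 1))
(3) (1 * 1)  =[mul_one →]=  1    ⊢ cost 8, within 8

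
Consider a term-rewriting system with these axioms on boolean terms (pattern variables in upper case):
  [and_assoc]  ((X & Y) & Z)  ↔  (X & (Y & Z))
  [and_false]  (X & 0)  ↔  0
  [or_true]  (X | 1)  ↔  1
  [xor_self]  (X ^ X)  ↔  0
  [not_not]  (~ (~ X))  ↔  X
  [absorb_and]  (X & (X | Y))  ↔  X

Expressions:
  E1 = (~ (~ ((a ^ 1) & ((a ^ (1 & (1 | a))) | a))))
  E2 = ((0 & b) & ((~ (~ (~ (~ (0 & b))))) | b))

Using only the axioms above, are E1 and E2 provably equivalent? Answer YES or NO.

All listed rules preserve value, hence provable equivalence implies equal values everywhere; look for a separating assignment.
a=0, b=0 gives E1 ↦ 1, E2 ↦ 0; values differ ⇒ not provably equivalent.

NO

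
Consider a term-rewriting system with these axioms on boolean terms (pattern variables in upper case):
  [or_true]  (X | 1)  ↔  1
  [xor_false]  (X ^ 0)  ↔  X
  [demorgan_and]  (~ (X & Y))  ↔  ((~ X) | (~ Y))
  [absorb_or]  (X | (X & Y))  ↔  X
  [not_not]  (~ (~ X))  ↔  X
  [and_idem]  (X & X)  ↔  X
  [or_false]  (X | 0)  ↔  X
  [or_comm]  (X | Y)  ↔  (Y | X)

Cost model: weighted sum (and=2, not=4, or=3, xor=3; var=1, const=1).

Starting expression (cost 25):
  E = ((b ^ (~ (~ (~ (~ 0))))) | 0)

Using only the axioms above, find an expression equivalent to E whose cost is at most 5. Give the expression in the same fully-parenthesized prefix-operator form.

(b | 0)   [cost 5]

1. [not_not →] (~ (~ 0))  →  0;  E = ((b ^ (~ (~ 0))) | 0)
2. [not_not →] (~ (~ 0))  →  0;  E = ((b ^ 0) | 0)
3. [xor_false →] (b ^ 0)  →  b;  cost 5 ≤ 5, done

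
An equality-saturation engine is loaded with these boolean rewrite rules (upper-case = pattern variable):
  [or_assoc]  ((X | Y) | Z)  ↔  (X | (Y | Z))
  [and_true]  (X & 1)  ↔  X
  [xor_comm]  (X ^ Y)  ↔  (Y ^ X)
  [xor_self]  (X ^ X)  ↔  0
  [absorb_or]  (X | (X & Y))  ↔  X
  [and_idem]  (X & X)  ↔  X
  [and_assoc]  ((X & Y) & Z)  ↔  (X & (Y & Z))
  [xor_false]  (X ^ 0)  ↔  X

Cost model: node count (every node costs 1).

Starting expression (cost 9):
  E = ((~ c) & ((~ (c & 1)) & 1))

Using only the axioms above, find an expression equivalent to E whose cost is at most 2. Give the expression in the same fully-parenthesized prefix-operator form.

(1) (c & 1)  =[and_true →]=  c    ⊢ ((~ c) & ((~ c) & 1))
(2) ((~ c) & 1)  =[and_true →]=  (~ c)    ⊢ ((~ c) & (~ c))
(3) ((~ c) & (~ c))  =[and_idem →]=  (~ c)    ⊢ cost 2, within 2

(~ c)   [cost 2]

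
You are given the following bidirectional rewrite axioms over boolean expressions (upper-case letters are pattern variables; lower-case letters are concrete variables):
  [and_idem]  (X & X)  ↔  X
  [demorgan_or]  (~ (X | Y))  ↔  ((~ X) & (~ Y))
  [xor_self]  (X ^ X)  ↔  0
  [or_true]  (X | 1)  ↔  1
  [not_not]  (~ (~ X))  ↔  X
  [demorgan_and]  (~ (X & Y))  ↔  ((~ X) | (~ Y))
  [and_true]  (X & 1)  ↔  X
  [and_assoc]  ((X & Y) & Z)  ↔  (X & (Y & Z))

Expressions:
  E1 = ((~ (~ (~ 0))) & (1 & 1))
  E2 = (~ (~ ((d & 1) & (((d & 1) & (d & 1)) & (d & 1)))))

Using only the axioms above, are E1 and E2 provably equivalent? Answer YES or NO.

Every axiom is a valid identity, so a rewrite proof would force E1 and E2 to agree under every assignment.
At d=0: E1 = 1 but E2 = 0; they differ, so no derivation exists.

NO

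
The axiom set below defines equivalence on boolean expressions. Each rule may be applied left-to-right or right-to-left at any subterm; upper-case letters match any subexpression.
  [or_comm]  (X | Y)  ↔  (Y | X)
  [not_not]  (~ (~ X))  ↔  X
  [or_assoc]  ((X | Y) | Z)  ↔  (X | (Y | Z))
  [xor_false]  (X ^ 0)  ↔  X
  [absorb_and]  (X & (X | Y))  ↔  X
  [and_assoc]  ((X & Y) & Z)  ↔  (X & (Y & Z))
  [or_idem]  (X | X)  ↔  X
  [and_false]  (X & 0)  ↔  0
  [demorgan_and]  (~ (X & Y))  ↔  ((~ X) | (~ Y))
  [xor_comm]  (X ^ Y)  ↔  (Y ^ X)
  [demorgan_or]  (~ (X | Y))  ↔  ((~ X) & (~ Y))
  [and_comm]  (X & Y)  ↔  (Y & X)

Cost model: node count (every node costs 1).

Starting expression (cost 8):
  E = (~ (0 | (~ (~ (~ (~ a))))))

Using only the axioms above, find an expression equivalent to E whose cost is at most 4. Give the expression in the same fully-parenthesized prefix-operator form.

(~ (0 | a))   [cost 4]

1. [not_not →] (~ (~ (~ a)))  →  (~ a);  E = (~ (0 | (~ (~ a))))
2. [not_not →] (~ (~ a))  →  a;  cost 4 ≤ 4, done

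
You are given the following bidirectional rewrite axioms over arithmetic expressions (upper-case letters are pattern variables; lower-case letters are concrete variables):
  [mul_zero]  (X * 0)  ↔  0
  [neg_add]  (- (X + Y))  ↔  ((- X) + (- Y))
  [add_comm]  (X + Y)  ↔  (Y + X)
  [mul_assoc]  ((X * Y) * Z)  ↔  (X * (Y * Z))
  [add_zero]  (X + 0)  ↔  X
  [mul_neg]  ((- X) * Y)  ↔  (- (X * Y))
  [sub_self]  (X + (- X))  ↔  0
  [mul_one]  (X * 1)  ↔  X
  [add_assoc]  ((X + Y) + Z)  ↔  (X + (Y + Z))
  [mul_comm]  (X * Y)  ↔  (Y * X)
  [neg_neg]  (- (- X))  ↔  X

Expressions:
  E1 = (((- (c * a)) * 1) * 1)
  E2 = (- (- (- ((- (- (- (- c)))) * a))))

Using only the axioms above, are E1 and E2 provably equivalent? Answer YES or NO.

(1) ((- (c * a)) * 1)  =[mul_one →]=  (- (c * a))    ⊢ ((- (c * a)) * 1)
(2) ((- (c * a)) * 1)  =[mul_neg →]=  (- ((c * a) * 1))
(3) ((c * a) * 1)  =[mul_one →]=  (c * a)    ⊢ (- (c * a))
(4) c  =[neg_neg ←]=  (- (- c))    ⊢ (- ((- (- c)) * a))
(5) ((- (- c)) * a)  =[neg_neg ←]=  (- (- ((- (- c)) * a)))    ⊢ (- (- (- ((- (- c)) * a))))
(6) (- c)  =[neg_neg ←]=  (- (- (- c)))    ⊢ E2

YES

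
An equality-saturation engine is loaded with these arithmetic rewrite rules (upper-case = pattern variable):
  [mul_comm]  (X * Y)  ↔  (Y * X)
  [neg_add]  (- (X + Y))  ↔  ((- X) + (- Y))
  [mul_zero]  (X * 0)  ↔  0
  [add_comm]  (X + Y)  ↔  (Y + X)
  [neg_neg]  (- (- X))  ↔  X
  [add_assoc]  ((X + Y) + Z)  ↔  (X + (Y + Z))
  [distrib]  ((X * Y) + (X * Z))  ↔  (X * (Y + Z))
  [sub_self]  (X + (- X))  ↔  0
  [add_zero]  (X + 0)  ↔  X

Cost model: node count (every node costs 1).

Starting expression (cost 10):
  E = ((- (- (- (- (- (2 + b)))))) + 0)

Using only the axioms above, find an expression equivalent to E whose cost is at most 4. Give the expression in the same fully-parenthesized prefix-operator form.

(1) ((- (- (- (- (- (2 + b)))))) + 0)  =[add_zero →]=  (- (- (- (- (- (2 + b))))))
(2) (- (- (- (2 + b))))  =[neg_neg →]=  (- (2 + b))    ⊢ (- (- (- (2 + b))))
(3) (- (- (2 + b)))  =[neg_neg →]=  (2 + b)    ⊢ cost 4, within 4

(- (2 + b))   [cost 4]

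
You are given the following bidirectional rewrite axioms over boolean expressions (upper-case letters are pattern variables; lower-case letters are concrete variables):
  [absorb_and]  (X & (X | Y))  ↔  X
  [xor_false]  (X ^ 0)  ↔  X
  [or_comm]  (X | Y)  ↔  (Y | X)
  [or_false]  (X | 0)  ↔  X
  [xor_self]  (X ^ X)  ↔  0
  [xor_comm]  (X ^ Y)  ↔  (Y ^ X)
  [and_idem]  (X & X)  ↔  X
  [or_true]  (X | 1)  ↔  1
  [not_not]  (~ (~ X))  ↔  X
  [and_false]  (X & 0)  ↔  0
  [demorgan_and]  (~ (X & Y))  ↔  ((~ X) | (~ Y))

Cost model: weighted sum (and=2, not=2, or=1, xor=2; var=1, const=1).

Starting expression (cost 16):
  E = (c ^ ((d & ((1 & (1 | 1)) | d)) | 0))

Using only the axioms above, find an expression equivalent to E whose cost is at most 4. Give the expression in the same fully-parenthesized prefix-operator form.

step 1: absorb_and (→) rewrites (1 & (1 | 1)) into 1, now (c ^ ((d & (1 | d)) | 0))
step 2: or_comm (→) rewrites (1 | d) into (d | 1), now (c ^ ((d & (d | 1)) | 0))
step 3: absorb_and (→) rewrites (d & (d | 1)) into d, now (c ^ (d | 0))
step 4: or_false (→) rewrites (d | 0) into d, reaching cost 4 (bound 4)

(c ^ d)   [cost 4]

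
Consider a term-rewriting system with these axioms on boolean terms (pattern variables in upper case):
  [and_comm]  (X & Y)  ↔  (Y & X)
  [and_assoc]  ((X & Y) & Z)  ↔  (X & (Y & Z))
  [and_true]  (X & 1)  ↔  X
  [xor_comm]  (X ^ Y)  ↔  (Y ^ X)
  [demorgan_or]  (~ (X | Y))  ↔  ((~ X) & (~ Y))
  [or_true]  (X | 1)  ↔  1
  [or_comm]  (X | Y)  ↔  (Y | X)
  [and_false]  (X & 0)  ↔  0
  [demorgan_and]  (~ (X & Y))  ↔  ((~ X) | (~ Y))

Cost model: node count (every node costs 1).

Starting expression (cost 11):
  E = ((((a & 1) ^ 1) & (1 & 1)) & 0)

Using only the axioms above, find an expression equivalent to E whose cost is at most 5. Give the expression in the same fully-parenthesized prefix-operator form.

((a ^ 1) & 0)   [cost 5]

1. [and_true →] (a & 1)  →  a;  E = (((a ^ 1) & (1 & 1)) & 0)
2. [and_true →] (1 & 1)  →  1;  E = (((a ^ 1) & 1) & 0)
3. [and_true →] ((a ^ 1) & 1)  →  (a ^ 1);  cost 5 ≤ 5, done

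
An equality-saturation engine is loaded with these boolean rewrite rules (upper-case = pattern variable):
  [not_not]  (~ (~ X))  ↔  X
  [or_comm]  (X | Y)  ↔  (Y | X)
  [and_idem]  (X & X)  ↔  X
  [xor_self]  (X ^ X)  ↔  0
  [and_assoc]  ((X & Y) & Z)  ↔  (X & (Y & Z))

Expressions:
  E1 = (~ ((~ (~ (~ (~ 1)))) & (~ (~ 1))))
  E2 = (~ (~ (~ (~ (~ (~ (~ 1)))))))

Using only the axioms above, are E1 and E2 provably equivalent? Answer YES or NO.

YES

step 1: not_not (→) rewrites (~ (~ (~ 1))) into (~ 1), now (~ ((~ (~ 1)) & (~ (~ 1))))
step 2: and_idem (→) rewrites ((~ (~ 1)) & (~ (~ 1))) into (~ (~ 1)), now (~ (~ (~ 1)))
step 3: not_not (←) rewrites (~ (~ 1)) into (~ (~ (~ (~ 1)))), now (~ (~ (~ (~ (~ 1)))))
step 4: not_not (←) rewrites (~ 1) into (~ (~ (~ 1))), which is E2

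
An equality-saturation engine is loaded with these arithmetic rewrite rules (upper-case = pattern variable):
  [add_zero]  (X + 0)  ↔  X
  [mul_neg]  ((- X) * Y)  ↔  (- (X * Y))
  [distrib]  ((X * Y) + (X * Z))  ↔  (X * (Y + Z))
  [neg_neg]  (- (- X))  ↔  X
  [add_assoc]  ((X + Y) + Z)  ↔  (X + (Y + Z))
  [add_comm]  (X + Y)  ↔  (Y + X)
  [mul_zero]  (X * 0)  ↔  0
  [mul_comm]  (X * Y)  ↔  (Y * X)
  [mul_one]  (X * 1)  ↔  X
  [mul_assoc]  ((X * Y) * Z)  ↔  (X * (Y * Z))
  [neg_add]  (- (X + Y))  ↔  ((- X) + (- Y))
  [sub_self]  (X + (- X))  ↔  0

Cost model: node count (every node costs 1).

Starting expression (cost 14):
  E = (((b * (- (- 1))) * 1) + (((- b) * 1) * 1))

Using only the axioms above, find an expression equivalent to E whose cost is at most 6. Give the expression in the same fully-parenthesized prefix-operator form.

((b * 1) + (- b))   [cost 6]

1. [mul_one →] ((b * (- (- 1))) * 1)  →  (b * (- (- 1)));  E = ((b * (- (- 1))) + (((- b) * 1) * 1))
2. [mul_one →] ((- b) * 1)  →  (- b);  E = ((b * (- (- 1))) + ((- b) * 1))
3. [mul_one →] ((- b) * 1)  →  (- b);  E = ((b * (- (- 1))) + (- b))
4. [neg_neg →] (- (- 1))  →  1;  cost 6 ≤ 6, done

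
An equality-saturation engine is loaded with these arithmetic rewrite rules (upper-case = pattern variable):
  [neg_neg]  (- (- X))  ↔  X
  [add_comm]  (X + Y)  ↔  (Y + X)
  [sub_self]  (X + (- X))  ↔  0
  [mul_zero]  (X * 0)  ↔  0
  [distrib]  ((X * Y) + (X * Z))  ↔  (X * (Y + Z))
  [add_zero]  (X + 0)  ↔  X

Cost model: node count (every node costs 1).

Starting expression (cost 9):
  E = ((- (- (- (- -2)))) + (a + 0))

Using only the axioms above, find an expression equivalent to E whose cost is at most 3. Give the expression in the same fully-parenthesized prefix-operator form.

step 1: neg_neg (→) rewrites (- (- -2)) into -2, now ((- (- -2)) + (a + 0))
step 2: neg_neg (→) rewrites (- (- -2)) into -2, now (-2 + (a + 0))
step 3: add_zero (→) rewrites (a + 0) into a, reaching cost 3 (bound 3)

(-2 + a)   [cost 3]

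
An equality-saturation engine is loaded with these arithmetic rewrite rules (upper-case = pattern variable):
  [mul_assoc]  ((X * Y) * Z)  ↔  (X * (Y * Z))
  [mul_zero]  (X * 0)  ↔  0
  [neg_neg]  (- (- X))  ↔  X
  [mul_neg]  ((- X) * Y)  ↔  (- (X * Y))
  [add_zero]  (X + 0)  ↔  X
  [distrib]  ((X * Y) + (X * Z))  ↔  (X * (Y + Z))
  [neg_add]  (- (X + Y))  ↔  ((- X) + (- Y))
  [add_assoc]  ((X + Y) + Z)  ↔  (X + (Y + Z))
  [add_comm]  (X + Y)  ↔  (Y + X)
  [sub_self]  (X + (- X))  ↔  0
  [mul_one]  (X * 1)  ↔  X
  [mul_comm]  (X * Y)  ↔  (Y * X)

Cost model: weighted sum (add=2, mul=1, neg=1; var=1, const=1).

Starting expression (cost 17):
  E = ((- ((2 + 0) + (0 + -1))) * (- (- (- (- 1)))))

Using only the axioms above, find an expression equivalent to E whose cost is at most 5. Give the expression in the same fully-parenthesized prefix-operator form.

1. [neg_neg →] (- (- (- 1)))  →  (- 1);  E = ((- ((2 + 0) + (0 + -1))) * (- (- 1)))
2. [add_zero →] (2 + 0)  →  2;  E = ((- (2 + (0 + -1))) * (- (- 1)))
3. [neg_neg →] (- (- 1))  →  1;  E = ((- (2 + (0 + -1))) * 1)
4. [add_comm →] (0 + -1)  →  (-1 + 0);  E = ((- (2 + (-1 + 0))) * 1)
5. [mul_one →] ((- (2 + (-1 + 0))) * 1)  →  (- (2 + (-1 + 0)))
6. [add_zero →] (-1 + 0)  →  -1;  cost 5 ≤ 5, done

(- (2 + -1))   [cost 5]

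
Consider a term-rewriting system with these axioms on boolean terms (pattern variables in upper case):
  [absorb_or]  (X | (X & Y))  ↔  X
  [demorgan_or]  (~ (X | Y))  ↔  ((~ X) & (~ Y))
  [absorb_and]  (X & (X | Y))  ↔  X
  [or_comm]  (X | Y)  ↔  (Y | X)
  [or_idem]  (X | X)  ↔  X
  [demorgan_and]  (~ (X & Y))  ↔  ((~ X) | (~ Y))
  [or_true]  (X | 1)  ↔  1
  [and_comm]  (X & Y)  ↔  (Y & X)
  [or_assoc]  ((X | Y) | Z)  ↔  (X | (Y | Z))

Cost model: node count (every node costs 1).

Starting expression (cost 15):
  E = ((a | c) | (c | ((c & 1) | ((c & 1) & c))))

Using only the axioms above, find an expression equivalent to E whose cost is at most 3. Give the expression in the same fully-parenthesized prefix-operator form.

(a | c)   [cost 3]

1. [absorb_or →] ((c & 1) | ((c & 1) & c))  →  (c & 1);  E = ((a | c) | (c | (c & 1)))
2. [absorb_or →] (c | (c & 1))  →  c;  E = ((a | c) | c)
3. [or_assoc →] ((a | c) | c)  →  (a | (c | c))
4. [or_idem →] (c | c)  →  c;  cost 3 ≤ 3, done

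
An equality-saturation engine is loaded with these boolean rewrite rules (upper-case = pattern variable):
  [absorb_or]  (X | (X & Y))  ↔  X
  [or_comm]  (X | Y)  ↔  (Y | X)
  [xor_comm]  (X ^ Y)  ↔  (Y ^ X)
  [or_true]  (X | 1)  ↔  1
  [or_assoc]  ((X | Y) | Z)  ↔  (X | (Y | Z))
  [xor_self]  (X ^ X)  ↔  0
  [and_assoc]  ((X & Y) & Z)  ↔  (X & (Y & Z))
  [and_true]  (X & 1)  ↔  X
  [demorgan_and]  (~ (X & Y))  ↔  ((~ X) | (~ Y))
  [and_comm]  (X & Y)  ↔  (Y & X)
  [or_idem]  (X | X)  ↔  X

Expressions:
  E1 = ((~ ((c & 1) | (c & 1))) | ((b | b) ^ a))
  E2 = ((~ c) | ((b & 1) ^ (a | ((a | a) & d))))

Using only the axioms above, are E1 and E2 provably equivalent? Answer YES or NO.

YES

step 1: or_idem (→) rewrites ((c & 1) | (c & 1)) into (c & 1), now ((~ (c & 1)) | ((b | b) ^ a))
step 2: and_true (→) rewrites (c & 1) into c, now ((~ c) | ((b | b) ^ a))
step 3: or_idem (→) rewrites (b | b) into b, now ((~ c) | (b ^ a))
step 4: absorb_or (←) rewrites a into (a | (a & d)), now ((~ c) | (b ^ (a | (a & d))))
step 5: and_true (←) rewrites b into (b & 1), now ((~ c) | ((b & 1) ^ (a | (a & d))))
step 6: or_idem (←) rewrites a into (a | a), which is E2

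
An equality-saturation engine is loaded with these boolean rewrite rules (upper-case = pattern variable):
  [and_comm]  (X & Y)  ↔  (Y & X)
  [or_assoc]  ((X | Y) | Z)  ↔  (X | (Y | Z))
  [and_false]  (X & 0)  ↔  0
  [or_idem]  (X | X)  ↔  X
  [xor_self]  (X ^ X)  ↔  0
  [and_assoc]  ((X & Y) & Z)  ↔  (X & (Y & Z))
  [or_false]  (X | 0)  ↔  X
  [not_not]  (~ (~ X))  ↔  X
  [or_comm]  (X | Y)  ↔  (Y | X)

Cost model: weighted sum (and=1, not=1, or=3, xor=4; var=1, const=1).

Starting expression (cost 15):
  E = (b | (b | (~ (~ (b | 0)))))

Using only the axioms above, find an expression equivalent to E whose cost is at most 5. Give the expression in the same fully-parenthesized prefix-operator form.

(b | b)   [cost 5]

1. [not_not →] (~ (~ (b | 0)))  →  (b | 0);  E = (b | (b | (b | 0)))
2. [or_false →] (b | 0)  →  b;  E = (b | (b | b))
3. [or_idem →] (b | b)  →  b;  cost 5 ≤ 5, done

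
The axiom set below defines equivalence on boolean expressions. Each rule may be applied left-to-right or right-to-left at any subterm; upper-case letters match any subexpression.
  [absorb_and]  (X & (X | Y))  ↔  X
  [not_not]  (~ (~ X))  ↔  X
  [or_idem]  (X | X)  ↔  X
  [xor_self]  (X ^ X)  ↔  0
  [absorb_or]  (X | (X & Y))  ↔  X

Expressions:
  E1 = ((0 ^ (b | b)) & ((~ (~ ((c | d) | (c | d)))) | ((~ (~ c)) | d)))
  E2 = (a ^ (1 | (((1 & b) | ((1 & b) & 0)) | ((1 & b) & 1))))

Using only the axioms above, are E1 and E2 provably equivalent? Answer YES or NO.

All listed rules preserve value, hence provable equivalence implies equal values everywhere; look for a separating assignment.
a=0, b=0, c=0, d=0 gives E1 ↦ 0, E2 ↦ 1; values differ ⇒ not provably equivalent.

NO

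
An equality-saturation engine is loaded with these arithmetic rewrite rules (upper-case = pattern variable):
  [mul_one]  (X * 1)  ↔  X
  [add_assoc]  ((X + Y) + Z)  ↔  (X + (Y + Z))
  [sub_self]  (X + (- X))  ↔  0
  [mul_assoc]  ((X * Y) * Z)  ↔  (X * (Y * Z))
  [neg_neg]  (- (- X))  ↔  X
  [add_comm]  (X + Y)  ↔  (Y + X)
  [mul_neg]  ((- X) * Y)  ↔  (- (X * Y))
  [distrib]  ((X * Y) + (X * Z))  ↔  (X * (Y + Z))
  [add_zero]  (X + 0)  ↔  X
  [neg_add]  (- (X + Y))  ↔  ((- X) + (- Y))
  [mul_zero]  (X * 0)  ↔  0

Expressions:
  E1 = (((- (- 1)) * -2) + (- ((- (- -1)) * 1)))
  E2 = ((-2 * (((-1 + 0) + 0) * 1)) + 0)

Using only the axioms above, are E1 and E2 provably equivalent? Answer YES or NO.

All listed rules preserve value, hence provable equivalence implies equal values everywhere; look for a separating assignment.
the empty assignment (no variables occur) gives E1 ↦ -1, E2 ↦ 2; values differ ⇒ not provably equivalent.

NO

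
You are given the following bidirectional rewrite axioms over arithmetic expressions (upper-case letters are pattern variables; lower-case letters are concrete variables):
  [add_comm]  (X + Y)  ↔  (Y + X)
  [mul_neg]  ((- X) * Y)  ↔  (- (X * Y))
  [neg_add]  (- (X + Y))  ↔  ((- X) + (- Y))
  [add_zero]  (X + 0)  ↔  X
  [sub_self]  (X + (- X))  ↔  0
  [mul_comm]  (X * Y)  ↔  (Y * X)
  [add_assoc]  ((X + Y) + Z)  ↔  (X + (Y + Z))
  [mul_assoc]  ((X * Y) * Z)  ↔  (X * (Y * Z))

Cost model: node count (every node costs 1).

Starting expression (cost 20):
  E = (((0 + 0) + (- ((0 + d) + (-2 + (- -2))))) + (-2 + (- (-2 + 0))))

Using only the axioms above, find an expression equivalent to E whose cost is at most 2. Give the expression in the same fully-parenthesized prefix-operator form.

(1) (-2 + (- -2))  =[sub_self →]=  0    ⊢ (((0 + 0) + (- ((0 + d) + 0))) + (-2 + (- (-2 + 0))))
(2) ((0 + d) + 0)  =[add_zero →]=  (0 + d)    ⊢ (((0 + 0) + (- (0 + d))) + (-2 + (- (-2 + 0))))
(3) (-2 + 0)  =[add_zero →]=  -2    ⊢ (((0 + 0) + (- (0 + d))) + (-2 + (- -2)))
(4) ((0 + 0) + (- (0 + d)))  =[add_comm →]=  ((- (0 + d)) + (0 + 0))    ⊢ (((- (0 + d)) + (0 + 0)) + (-2 + (- -2)))
(5) (-2 + (- -2))  =[sub_self →]=  0    ⊢ (((- (0 + d)) + (0 + 0)) + 0)
(6) (0 + d)  =[add_comm →]=  (d + 0)    ⊢ (((- (d + 0)) + (0 + 0)) + 0)
(7) (((- (d + 0)) + (0 + 0)) + 0)  =[add_assoc →]=  ((- (d + 0)) + ((0 + 0) + 0))
(8) ((0 + 0) + 0)  =[add_zero →]=  (0 + 0)    ⊢ ((- (d + 0)) + (0 + 0))
(9) (0 + 0)  =[add_zero →]=  0    ⊢ ((- (d + 0)) + 0)
(10) (d + 0)  =[add_zero →]=  d    ⊢ ((- d) + 0)
(11) ((- d) + 0)  =[add_zero →]=  (- d)    ⊢ cost 2, within 2

(- d)   [cost 2]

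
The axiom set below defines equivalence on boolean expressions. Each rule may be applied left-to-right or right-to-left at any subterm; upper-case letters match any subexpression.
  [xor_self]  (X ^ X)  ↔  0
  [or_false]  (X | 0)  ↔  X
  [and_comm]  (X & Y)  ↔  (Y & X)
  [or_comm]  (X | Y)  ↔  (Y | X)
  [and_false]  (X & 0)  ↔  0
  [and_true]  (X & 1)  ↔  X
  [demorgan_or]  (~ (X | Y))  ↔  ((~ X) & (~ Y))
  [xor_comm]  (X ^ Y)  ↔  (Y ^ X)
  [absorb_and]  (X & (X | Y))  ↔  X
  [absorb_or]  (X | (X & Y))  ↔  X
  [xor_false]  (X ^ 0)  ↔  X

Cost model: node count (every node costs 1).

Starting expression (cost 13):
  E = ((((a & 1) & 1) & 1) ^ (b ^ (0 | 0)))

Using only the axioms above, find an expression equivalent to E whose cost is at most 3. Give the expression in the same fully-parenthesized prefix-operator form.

(a ^ b)   [cost 3]

step 1: and_true (→) rewrites ((a & 1) & 1) into (a & 1), now (((a & 1) & 1) ^ (b ^ (0 | 0)))
step 2: or_false (→) rewrites (0 | 0) into 0, now (((a & 1) & 1) ^ (b ^ 0))
step 3: and_true (→) rewrites ((a & 1) & 1) into (a & 1), now ((a & 1) ^ (b ^ 0))
step 4: xor_false (→) rewrites (b ^ 0) into b, now ((a & 1) ^ b)
step 5: and_true (→) rewrites (a & 1) into a, reaching cost 3 (bound 3)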